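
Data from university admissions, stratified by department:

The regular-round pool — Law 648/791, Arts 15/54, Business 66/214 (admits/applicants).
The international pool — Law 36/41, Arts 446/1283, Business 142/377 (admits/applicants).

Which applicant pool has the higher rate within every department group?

Law: the regular-round pool 648/791 = 81.9%, the international pool 36/41 = 87.8% → the international pool
Arts: the regular-round pool 15/54 = 27.8%, the international pool 446/1283 = 34.8% → the international pool
Business: the regular-round pool 66/214 = 30.8%, the international pool 142/377 = 37.7% → the international pool
The international pool has the higher rate in all 3 groups.

the international pool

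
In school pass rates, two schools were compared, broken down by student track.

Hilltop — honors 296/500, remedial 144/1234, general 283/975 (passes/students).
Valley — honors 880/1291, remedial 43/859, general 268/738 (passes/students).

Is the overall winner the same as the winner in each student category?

No

Honors: Hilltop 296/500 = 59.2%, Valley 880/1291 = 68.2% → Valley
Remedial: Hilltop 144/1234 = 11.7%, Valley 43/859 = 5.0% → Hilltop
General: Hilltop 283/975 = 29.0%, Valley 268/738 = 36.3% → Valley
Overall: Hilltop 723/2709 = 26.7%, Valley 1191/2888 = 41.2% → Valley
Neither sweeps: Hilltop wins 1 of 3 groups, Valley wins 2. Valley wins overall but not every group — no Simpson reversal.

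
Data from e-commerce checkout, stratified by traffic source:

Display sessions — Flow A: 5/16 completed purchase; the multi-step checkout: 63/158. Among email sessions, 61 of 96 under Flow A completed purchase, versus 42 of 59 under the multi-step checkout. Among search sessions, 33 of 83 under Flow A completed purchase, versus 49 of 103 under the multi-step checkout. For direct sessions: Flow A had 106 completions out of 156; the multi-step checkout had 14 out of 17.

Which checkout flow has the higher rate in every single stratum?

Display: Flow A 5/16 = 31.2%, the multi-step checkout 63/158 = 39.9% → the multi-step checkout
Email: Flow A 61/96 = 63.5%, the multi-step checkout 42/59 = 71.2% → the multi-step checkout
Search: Flow A 33/83 = 39.8%, the multi-step checkout 49/103 = 47.6% → the multi-step checkout
Direct: Flow A 106/156 = 67.9%, the multi-step checkout 14/17 = 82.4% → the multi-step checkout
The multi-step checkout has the higher rate in all 4 groups.

the multi-step checkout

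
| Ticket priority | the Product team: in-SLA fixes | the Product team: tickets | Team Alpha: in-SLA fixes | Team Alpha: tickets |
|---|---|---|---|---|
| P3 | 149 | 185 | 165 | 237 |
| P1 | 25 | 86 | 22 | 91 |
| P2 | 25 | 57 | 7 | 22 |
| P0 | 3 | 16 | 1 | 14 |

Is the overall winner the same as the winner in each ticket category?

Yes

P3: the Product team 149/185 = 80.5%, Team Alpha 165/237 = 69.6% → the Product team
P1: the Product team 25/86 = 29.1%, Team Alpha 22/91 = 24.2% → the Product team
P2: the Product team 25/57 = 43.9%, Team Alpha 7/22 = 31.8% → the Product team
P0: the Product team 3/16 = 18.8%, Team Alpha 1/14 = 7.1% → the Product team
Overall: the Product team 202/344 = 58.7%, Team Alpha 195/364 = 53.6% → the Product team
The Product team wins overall and in every ticket group — no reversal.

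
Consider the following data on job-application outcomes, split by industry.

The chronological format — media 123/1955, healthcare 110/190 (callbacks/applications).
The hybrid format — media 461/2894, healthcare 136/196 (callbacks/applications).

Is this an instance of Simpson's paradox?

No

Media: the chronological format 123/1955 = 6.3%, the hybrid format 461/2894 = 15.9% → the hybrid format
Healthcare: the chronological format 110/190 = 57.9%, the hybrid format 136/196 = 69.4% → the hybrid format
Overall: the chronological format 233/2145 = 10.9%, the hybrid format 597/3090 = 19.3% → the hybrid format
The hybrid format wins overall and in every industry group — no reversal.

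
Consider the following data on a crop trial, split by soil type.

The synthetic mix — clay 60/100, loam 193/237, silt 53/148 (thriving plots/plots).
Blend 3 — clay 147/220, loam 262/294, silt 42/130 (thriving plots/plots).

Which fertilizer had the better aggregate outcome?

Clay: the synthetic mix 60/100 = 60.0%, Blend 3 147/220 = 66.8% → Blend 3
Loam: the synthetic mix 193/237 = 81.4%, Blend 3 262/294 = 89.1% → Blend 3
Silt: the synthetic mix 53/148 = 35.8%, Blend 3 42/130 = 32.3% → the synthetic mix
Overall: the synthetic mix 306/485 = 63.1%, Blend 3 451/644 = 70.0% → Blend 3
(Neither sweeps every soil group, but Blend 3 has the higher pooled rate.)

Blend 3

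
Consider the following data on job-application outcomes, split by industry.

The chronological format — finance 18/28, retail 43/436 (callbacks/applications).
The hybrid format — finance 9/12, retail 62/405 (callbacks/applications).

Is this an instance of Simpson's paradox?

No

Finance: the chronological format 18/28 = 64.3%, the hybrid format 9/12 = 75.0% → the hybrid format
Retail: the chronological format 43/436 = 9.9%, the hybrid format 62/405 = 15.3% → the hybrid format
Overall: the chronological format 61/464 = 13.1%, the hybrid format 71/417 = 17.0% → the hybrid format
The hybrid format wins overall and in every industry group — no reversal.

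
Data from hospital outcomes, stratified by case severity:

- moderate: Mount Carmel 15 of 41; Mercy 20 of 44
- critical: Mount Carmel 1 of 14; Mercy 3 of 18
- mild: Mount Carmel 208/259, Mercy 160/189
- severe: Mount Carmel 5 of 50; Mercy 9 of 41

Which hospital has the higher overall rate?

Moderate: Mount Carmel 15/41 = 36.6%, Mercy 20/44 = 45.5% → Mercy
Critical: Mount Carmel 1/14 = 7.1%, Mercy 3/18 = 16.7% → Mercy
Mild: Mount Carmel 208/259 = 80.3%, Mercy 160/189 = 84.7% → Mercy
Severe: Mount Carmel 5/50 = 10.0%, Mercy 9/41 = 22.0% → Mercy
Overall: Mount Carmel 229/364 = 62.9%, Mercy 192/292 = 65.8% → Mercy

Mercy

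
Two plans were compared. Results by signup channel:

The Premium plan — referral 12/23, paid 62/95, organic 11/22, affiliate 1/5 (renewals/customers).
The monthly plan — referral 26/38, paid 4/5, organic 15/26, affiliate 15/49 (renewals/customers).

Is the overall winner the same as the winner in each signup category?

Referral: the Premium plan 12/23 = 52.2%, the monthly plan 26/38 = 68.4% → the monthly plan
Paid: the Premium plan 62/95 = 65.3%, the monthly plan 4/5 = 80.0% → the monthly plan
Organic: the Premium plan 11/22 = 50.0%, the monthly plan 15/26 = 57.7% → the monthly plan
Affiliate: the Premium plan 1/5 = 20.0%, the monthly plan 15/49 = 30.6% → the monthly plan
Overall: the Premium plan 86/145 = 59.3%, the monthly plan 60/118 = 50.8% → the Premium plan
The monthly plan wins each signup group but the Premium plan wins overall — the comparison reverses. The monthly plan's customers skew toward affiliate, which has a lower base rate.

No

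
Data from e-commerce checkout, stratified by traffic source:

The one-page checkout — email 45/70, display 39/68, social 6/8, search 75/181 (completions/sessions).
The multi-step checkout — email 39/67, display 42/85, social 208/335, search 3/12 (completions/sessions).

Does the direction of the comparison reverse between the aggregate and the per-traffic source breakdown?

Yes

Email: the one-page checkout 45/70 = 64.3%, the multi-step checkout 39/67 = 58.2% → the one-page checkout
Display: the one-page checkout 39/68 = 57.4%, the multi-step checkout 42/85 = 49.4% → the one-page checkout
Social: the one-page checkout 6/8 = 75.0%, the multi-step checkout 208/335 = 62.1% → the one-page checkout
Search: the one-page checkout 75/181 = 41.4%, the multi-step checkout 3/12 = 25.0% → the one-page checkout
Overall: the one-page checkout 165/327 = 50.5%, the multi-step checkout 292/499 = 58.5% → the multi-step checkout
The one-page checkout wins each traffic group but the multi-step checkout wins overall — the comparison reverses. The one-page checkout's sessions skew toward search, which has a lower base rate.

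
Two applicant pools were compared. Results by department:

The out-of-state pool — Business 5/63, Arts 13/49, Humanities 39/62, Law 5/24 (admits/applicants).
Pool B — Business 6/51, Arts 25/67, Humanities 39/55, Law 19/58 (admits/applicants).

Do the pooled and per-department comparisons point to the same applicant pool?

Yes

Business: the out-of-state pool 5/63 = 7.9%, Pool B 6/51 = 11.8% → Pool B
Arts: the out-of-state pool 13/49 = 26.5%, Pool B 25/67 = 37.3% → Pool B
Humanities: the out-of-state pool 39/62 = 62.9%, Pool B 39/55 = 70.9% → Pool B
Law: the out-of-state pool 5/24 = 20.8%, Pool B 19/58 = 32.8% → Pool B
Overall: the out-of-state pool 62/198 = 31.3%, Pool B 89/231 = 38.5% → Pool B
Pool B wins overall and in every department group — no reversal.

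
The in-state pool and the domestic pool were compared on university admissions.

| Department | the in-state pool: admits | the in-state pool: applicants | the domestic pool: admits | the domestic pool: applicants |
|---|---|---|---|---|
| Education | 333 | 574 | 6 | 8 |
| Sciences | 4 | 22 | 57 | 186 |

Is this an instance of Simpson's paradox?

Education: the in-state pool 333/574 = 58.0%, the domestic pool 6/8 = 75.0% → the domestic pool
Sciences: the in-state pool 4/22 = 18.2%, the domestic pool 57/186 = 30.6% → the domestic pool
Overall: the in-state pool 337/596 = 56.5%, the domestic pool 63/194 = 32.5% → the in-state pool
The domestic pool wins each department group but the in-state pool wins overall — the comparison reverses. The domestic pool's applicants skew toward Sciences, which has a lower base rate.

Yes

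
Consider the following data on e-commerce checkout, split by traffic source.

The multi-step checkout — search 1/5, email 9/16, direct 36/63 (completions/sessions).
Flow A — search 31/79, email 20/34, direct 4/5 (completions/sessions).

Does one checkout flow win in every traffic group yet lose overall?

Yes

Search: the multi-step checkout 1/5 = 20.0%, Flow A 31/79 = 39.2% → Flow A
Email: the multi-step checkout 9/16 = 56.2%, Flow A 20/34 = 58.8% → Flow A
Direct: the multi-step checkout 36/63 = 57.1%, Flow A 4/5 = 80.0% → Flow A
Overall: the multi-step checkout 46/84 = 54.8%, Flow A 55/118 = 46.6% → the multi-step checkout
Flow A wins each traffic group but the multi-step checkout wins overall — the comparison reverses. Flow A's sessions skew toward search, which has a lower base rate.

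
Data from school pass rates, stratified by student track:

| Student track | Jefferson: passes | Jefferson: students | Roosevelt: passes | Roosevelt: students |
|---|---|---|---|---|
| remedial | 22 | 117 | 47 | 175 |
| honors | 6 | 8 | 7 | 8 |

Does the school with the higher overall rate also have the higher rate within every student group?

Remedial: Jefferson 22/117 = 18.8%, Roosevelt 47/175 = 26.9% → Roosevelt
Honors: Jefferson 6/8 = 75.0%, Roosevelt 7/8 = 87.5% → Roosevelt
Overall: Jefferson 28/125 = 22.4%, Roosevelt 54/183 = 29.5% → Roosevelt
Roosevelt wins overall and in every student group — no reversal.

Yes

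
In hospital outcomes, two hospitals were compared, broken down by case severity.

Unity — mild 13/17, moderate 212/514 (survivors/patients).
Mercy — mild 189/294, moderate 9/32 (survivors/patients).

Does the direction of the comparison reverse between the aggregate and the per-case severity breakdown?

Mild: Unity 13/17 = 76.5%, Mercy 189/294 = 64.3% → Unity
Moderate: Unity 212/514 = 41.2%, Mercy 9/32 = 28.1% → Unity
Overall: Unity 225/531 = 42.4%, Mercy 198/326 = 60.7% → Mercy
Unity wins each case group but Mercy wins overall — the comparison reverses. Unity's patients skew toward moderate, which has a lower base rate.

Yes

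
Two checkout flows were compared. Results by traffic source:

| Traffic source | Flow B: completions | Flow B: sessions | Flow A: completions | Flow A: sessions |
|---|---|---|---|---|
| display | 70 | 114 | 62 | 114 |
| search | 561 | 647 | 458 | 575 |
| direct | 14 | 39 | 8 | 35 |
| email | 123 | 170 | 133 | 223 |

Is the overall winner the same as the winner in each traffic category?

Display: Flow B 70/114 = 61.4%, Flow A 62/114 = 54.4% → Flow B
Search: Flow B 561/647 = 86.7%, Flow A 458/575 = 79.7% → Flow B
Direct: Flow B 14/39 = 35.9%, Flow A 8/35 = 22.9% → Flow B
Email: Flow B 123/170 = 72.4%, Flow A 133/223 = 59.6% → Flow B
Overall: Flow B 768/970 = 79.2%, Flow A 661/947 = 69.8% → Flow B
Flow B wins overall and in every traffic group — no reversal.

Yes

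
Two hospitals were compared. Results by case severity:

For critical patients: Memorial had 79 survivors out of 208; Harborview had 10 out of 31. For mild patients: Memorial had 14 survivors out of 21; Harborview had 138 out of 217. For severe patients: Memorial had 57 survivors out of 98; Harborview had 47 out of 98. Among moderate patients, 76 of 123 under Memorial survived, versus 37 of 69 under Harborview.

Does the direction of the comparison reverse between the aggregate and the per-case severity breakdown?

Critical: Memorial 79/208 = 38.0%, Harborview 10/31 = 32.3% → Memorial
Mild: Memorial 14/21 = 66.7%, Harborview 138/217 = 63.6% → Memorial
Severe: Memorial 57/98 = 58.2%, Harborview 47/98 = 48.0% → Memorial
Moderate: Memorial 76/123 = 61.8%, Harborview 37/69 = 53.6% → Memorial
Overall: Memorial 226/450 = 50.2%, Harborview 232/415 = 55.9% → Harborview
Memorial wins each case group but Harborview wins overall — the comparison reverses. Memorial's patients skew toward critical, which has a lower base rate.

Yes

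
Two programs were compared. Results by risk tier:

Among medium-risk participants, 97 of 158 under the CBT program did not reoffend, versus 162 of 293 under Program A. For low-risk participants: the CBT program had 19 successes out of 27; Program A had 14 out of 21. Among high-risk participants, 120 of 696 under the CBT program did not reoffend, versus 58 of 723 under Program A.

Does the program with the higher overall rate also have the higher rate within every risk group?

Yes

Medium-risk: the CBT program 97/158 = 61.4%, Program A 162/293 = 55.3% → the CBT program
Low-risk: the CBT program 19/27 = 70.4%, Program A 14/21 = 66.7% → the CBT program
High-risk: the CBT program 120/696 = 17.2%, Program A 58/723 = 8.0% → the CBT program
Overall: the CBT program 236/881 = 26.8%, Program A 234/1037 = 22.6% → the CBT program
The CBT program wins overall and in every risk group — no reversal.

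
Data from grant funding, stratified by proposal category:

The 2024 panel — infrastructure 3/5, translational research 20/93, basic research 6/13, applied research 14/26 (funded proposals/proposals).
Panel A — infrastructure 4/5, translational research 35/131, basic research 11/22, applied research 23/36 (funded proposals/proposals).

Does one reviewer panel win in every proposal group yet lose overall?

Infrastructure: the 2024 panel 3/5 = 60.0%, Panel A 4/5 = 80.0% → Panel A
Translational research: the 2024 panel 20/93 = 21.5%, Panel A 35/131 = 26.7% → Panel A
Basic research: the 2024 panel 6/13 = 46.2%, Panel A 11/22 = 50.0% → Panel A
Applied research: the 2024 panel 14/26 = 53.8%, Panel A 23/36 = 63.9% → Panel A
Overall: the 2024 panel 43/137 = 31.4%, Panel A 73/194 = 37.6% → Panel A
Panel A wins overall and in every proposal group — no reversal.

No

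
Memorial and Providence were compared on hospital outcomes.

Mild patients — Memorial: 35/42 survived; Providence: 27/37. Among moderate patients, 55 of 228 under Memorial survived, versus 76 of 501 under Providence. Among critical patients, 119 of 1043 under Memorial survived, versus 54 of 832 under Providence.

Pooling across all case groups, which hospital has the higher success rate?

Mild: Memorial 35/42 = 83.3%, Providence 27/37 = 73.0% → Memorial
Moderate: Memorial 55/228 = 24.1%, Providence 76/501 = 15.2% → Memorial
Critical: Memorial 119/1043 = 11.4%, Providence 54/832 = 6.5% → Memorial
Overall: Memorial 209/1313 = 15.9%, Providence 157/1370 = 11.5% → Memorial

Memorial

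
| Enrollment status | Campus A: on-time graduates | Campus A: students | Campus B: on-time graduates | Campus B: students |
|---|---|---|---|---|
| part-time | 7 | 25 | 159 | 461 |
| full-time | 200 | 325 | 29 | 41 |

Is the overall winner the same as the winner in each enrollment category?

No

Part-time: Campus A 7/25 = 28.0%, Campus B 159/461 = 34.5% → Campus B
Full-time: Campus A 200/325 = 61.5%, Campus B 29/41 = 70.7% → Campus B
Overall: Campus A 207/350 = 59.1%, Campus B 188/502 = 37.5% → Campus A
Campus B wins each enrollment group but Campus A wins overall — the comparison reverses. Campus B's students skew toward part-time, which has a lower base rate.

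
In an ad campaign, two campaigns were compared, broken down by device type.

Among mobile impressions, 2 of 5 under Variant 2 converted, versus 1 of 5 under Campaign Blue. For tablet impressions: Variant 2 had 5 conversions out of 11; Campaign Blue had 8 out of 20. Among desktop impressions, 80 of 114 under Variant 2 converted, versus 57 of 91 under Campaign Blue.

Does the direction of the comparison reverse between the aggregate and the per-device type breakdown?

Mobile: Variant 2 2/5 = 40.0%, Campaign Blue 1/5 = 20.0% → Variant 2
Tablet: Variant 2 5/11 = 45.5%, Campaign Blue 8/20 = 40.0% → Variant 2
Desktop: Variant 2 80/114 = 70.2%, Campaign Blue 57/91 = 62.6% → Variant 2
Overall: Variant 2 87/130 = 66.9%, Campaign Blue 66/116 = 56.9% → Variant 2
Variant 2 wins overall and in every device group — no reversal.

No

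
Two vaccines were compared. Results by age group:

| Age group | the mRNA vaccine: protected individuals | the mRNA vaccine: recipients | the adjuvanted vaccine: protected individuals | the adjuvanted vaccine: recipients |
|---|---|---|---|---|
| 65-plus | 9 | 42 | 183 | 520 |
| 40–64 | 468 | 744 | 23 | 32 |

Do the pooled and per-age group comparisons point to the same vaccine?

65-plus: the mRNA vaccine 9/42 = 21.4%, the adjuvanted vaccine 183/520 = 35.2% → the adjuvanted vaccine
40–64: the mRNA vaccine 468/744 = 62.9%, the adjuvanted vaccine 23/32 = 71.9% → the adjuvanted vaccine
Overall: the mRNA vaccine 477/786 = 60.7%, the adjuvanted vaccine 206/552 = 37.3% → the mRNA vaccine
The adjuvanted vaccine wins each age group but the mRNA vaccine wins overall — the comparison reverses. The adjuvanted vaccine's recipients skew toward 65-plus, which has a lower base rate.

No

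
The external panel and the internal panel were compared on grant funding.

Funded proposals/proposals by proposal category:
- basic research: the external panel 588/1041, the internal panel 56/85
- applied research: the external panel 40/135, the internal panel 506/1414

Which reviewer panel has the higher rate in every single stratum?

Basic research: the external panel 588/1041 = 56.5%, the internal panel 56/85 = 65.9% → the internal panel
Applied research: the external panel 40/135 = 29.6%, the internal panel 506/1414 = 35.8% → the internal panel
The internal panel has the higher rate in both groups.

the internal panel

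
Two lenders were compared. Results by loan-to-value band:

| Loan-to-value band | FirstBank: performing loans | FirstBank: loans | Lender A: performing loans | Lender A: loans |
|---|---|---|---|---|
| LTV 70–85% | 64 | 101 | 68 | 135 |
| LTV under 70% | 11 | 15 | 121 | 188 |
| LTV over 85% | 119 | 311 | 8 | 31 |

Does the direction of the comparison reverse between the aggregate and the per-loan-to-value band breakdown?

Yes

LTV 70–85%: FirstBank 64/101 = 63.4%, Lender A 68/135 = 50.4% → FirstBank
LTV under 70%: FirstBank 11/15 = 73.3%, Lender A 121/188 = 64.4% → FirstBank
LTV over 85%: FirstBank 119/311 = 38.3%, Lender A 8/31 = 25.8% → FirstBank
Overall: FirstBank 194/427 = 45.4%, Lender A 197/354 = 55.6% → Lender A
FirstBank wins each loan-to-value group but Lender A wins overall — the comparison reverses. FirstBank's loans skew toward LTV over 85%, which has a lower base rate.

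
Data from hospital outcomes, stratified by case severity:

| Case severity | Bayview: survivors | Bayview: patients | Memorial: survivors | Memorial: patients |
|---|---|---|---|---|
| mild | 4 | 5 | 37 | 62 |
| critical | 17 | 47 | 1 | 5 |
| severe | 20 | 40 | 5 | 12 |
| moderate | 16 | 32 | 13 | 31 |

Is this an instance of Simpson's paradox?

Yes

Mild: Bayview 4/5 = 80.0%, Memorial 37/62 = 59.7% → Bayview
Critical: Bayview 17/47 = 36.2%, Memorial 1/5 = 20.0% → Bayview
Severe: Bayview 20/40 = 50.0%, Memorial 5/12 = 41.7% → Bayview
Moderate: Bayview 16/32 = 50.0%, Memorial 13/31 = 41.9% → Bayview
Overall: Bayview 57/124 = 46.0%, Memorial 56/110 = 50.9% → Memorial
Bayview wins each case group but Memorial wins overall — the comparison reverses. Bayview's patients skew toward critical, which has a lower base rate.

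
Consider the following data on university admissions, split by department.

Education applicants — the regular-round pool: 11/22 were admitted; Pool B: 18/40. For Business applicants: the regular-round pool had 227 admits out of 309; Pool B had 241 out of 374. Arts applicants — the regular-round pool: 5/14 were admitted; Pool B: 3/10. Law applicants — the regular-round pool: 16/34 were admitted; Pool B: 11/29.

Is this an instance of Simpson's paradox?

No

Education: the regular-round pool 11/22 = 50.0%, Pool B 18/40 = 45.0% → the regular-round pool
Business: the regular-round pool 227/309 = 73.5%, Pool B 241/374 = 64.4% → the regular-round pool
Arts: the regular-round pool 5/14 = 35.7%, Pool B 3/10 = 30.0% → the regular-round pool
Law: the regular-round pool 16/34 = 47.1%, Pool B 11/29 = 37.9% → the regular-round pool
Overall: the regular-round pool 259/379 = 68.3%, Pool B 273/453 = 60.3% → the regular-round pool
The regular-round pool wins overall and in every department group — no reversal.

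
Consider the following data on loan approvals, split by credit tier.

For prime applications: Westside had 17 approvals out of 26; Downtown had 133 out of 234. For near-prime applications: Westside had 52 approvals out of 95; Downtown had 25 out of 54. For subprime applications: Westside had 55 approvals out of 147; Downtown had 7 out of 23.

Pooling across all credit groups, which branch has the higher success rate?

Downtown

Prime: Westside 17/26 = 65.4%, Downtown 133/234 = 56.8% → Westside
Near-prime: Westside 52/95 = 54.7%, Downtown 25/54 = 46.3% → Westside
Subprime: Westside 55/147 = 37.4%, Downtown 7/23 = 30.4% → Westside
Overall: Westside 124/268 = 46.3%, Downtown 165/311 = 53.1% → Downtown
(Westside wins every credit group but Downtown wins overall — Westside's applications skew toward the low-rate subprime group.)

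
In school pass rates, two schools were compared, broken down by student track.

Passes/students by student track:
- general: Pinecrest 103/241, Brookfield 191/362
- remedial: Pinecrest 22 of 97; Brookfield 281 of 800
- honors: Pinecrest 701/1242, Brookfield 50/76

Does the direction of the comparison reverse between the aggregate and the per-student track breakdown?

General: Pinecrest 103/241 = 42.7%, Brookfield 191/362 = 52.8% → Brookfield
Remedial: Pinecrest 22/97 = 22.7%, Brookfield 281/800 = 35.1% → Brookfield
Honors: Pinecrest 701/1242 = 56.4%, Brookfield 50/76 = 65.8% → Brookfield
Overall: Pinecrest 826/1580 = 52.3%, Brookfield 522/1238 = 42.2% → Pinecrest
Brookfield wins each student group but Pinecrest wins overall — the comparison reverses. Brookfield's students skew toward remedial, which has a lower base rate.

Yes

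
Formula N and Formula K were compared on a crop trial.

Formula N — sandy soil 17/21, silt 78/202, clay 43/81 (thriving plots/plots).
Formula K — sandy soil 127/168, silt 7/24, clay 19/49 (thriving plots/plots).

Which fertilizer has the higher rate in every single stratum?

Formula N

Sandy soil: Formula N 17/21 = 81.0%, Formula K 127/168 = 75.6% → Formula N
Silt: Formula N 78/202 = 38.6%, Formula K 7/24 = 29.2% → Formula N
Clay: Formula N 43/81 = 53.1%, Formula K 19/49 = 38.8% → Formula N
Formula N has the higher rate in all 3 groups.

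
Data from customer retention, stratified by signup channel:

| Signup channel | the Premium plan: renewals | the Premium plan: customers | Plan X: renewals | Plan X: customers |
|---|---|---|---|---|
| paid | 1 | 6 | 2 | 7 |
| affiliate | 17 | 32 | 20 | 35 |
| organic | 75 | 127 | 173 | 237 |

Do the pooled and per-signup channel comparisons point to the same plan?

Yes

Paid: the Premium plan 1/6 = 16.7%, Plan X 2/7 = 28.6% → Plan X
Affiliate: the Premium plan 17/32 = 53.1%, Plan X 20/35 = 57.1% → Plan X
Organic: the Premium plan 75/127 = 59.1%, Plan X 173/237 = 73.0% → Plan X
Overall: the Premium plan 93/165 = 56.4%, Plan X 195/279 = 69.9% → Plan X
Plan X wins overall and in every signup group — no reversal.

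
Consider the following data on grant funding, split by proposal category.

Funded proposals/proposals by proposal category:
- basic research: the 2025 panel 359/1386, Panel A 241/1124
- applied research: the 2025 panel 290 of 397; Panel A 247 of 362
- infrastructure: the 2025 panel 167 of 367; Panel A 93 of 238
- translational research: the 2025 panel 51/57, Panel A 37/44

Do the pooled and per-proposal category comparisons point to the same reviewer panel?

Basic research: the 2025 panel 359/1386 = 25.9%, Panel A 241/1124 = 21.4% → the 2025 panel
Applied research: the 2025 panel 290/397 = 73.0%, Panel A 247/362 = 68.2% → the 2025 panel
Infrastructure: the 2025 panel 167/367 = 45.5%, Panel A 93/238 = 39.1% → the 2025 panel
Translational research: the 2025 panel 51/57 = 89.5%, Panel A 37/44 = 84.1% → the 2025 panel
Overall: the 2025 panel 867/2207 = 39.3%, Panel A 618/1768 = 35.0% → the 2025 panel
The 2025 panel wins overall and in every proposal group — no reversal.

Yes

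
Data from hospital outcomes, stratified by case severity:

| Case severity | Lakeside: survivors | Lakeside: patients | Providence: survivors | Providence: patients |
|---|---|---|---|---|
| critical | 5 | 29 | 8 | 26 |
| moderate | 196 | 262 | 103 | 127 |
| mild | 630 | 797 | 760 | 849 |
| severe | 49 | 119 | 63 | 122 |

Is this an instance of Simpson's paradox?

Critical: Lakeside 5/29 = 17.2%, Providence 8/26 = 30.8% → Providence
Moderate: Lakeside 196/262 = 74.8%, Providence 103/127 = 81.1% → Providence
Mild: Lakeside 630/797 = 79.0%, Providence 760/849 = 89.5% → Providence
Severe: Lakeside 49/119 = 41.2%, Providence 63/122 = 51.6% → Providence
Overall: Lakeside 880/1207 = 72.9%, Providence 934/1124 = 83.1% → Providence
Providence wins overall and in every case group — no reversal.

No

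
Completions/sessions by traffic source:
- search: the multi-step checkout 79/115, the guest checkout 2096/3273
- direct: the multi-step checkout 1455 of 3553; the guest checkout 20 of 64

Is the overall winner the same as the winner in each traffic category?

Search: the multi-step checkout 79/115 = 68.7%, the guest checkout 2096/3273 = 64.0% → the multi-step checkout
Direct: the multi-step checkout 1455/3553 = 41.0%, the guest checkout 20/64 = 31.2% → the multi-step checkout
Overall: the multi-step checkout 1534/3668 = 41.8%, the guest checkout 2116/3337 = 63.4% → the guest checkout
The multi-step checkout wins each traffic group but the guest checkout wins overall — the comparison reverses. The multi-step checkout's sessions skew toward direct, which has a lower base rate.

No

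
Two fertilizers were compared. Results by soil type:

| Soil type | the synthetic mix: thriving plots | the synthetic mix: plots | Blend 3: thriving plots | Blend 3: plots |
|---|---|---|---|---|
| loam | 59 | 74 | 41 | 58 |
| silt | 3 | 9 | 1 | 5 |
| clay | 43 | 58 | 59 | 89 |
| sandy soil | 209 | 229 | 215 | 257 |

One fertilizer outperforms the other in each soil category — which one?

Loam: the synthetic mix 59/74 = 79.7%, Blend 3 41/58 = 70.7% → the synthetic mix
Silt: the synthetic mix 3/9 = 33.3%, Blend 3 1/5 = 20.0% → the synthetic mix
Clay: the synthetic mix 43/58 = 74.1%, Blend 3 59/89 = 66.3% → the synthetic mix
Sandy soil: the synthetic mix 209/229 = 91.3%, Blend 3 215/257 = 83.7% → the synthetic mix
The synthetic mix has the higher rate in all 4 groups.

the synthetic mix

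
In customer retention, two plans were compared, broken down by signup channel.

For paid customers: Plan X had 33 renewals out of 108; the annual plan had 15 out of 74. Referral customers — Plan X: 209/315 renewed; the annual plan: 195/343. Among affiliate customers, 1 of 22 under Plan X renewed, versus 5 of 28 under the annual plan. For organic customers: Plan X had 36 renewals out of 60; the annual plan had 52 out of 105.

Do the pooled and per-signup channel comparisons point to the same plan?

Paid: Plan X 33/108 = 30.6%, the annual plan 15/74 = 20.3% → Plan X
Referral: Plan X 209/315 = 66.3%, the annual plan 195/343 = 56.9% → Plan X
Affiliate: Plan X 1/22 = 4.5%, the annual plan 5/28 = 17.9% → the annual plan
Organic: Plan X 36/60 = 60.0%, the annual plan 52/105 = 49.5% → Plan X
Overall: Plan X 279/505 = 55.2%, the annual plan 267/550 = 48.5% → Plan X
Neither sweeps: Plan X wins 3 of 4 groups, the annual plan wins 1. Plan X wins overall but not every group — no Simpson reversal.

No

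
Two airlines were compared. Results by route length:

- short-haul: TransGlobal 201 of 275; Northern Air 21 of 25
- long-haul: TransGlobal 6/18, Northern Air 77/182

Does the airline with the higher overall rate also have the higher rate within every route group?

No

Short-haul: TransGlobal 201/275 = 73.1%, Northern Air 21/25 = 84.0% → Northern Air
Long-haul: TransGlobal 6/18 = 33.3%, Northern Air 77/182 = 42.3% → Northern Air
Overall: TransGlobal 207/293 = 70.6%, Northern Air 98/207 = 47.3% → TransGlobal
Northern Air wins each route group but TransGlobal wins overall — the comparison reverses. Northern Air's flights skew toward long-haul, which has a lower base rate.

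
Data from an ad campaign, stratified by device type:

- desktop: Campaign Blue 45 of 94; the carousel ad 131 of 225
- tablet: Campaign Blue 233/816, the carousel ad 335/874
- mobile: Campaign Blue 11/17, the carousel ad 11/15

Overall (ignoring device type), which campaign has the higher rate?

the carousel ad

Desktop: Campaign Blue 45/94 = 47.9%, the carousel ad 131/225 = 58.2% → the carousel ad
Tablet: Campaign Blue 233/816 = 28.6%, the carousel ad 335/874 = 38.3% → the carousel ad
Mobile: Campaign Blue 11/17 = 64.7%, the carousel ad 11/15 = 73.3% → the carousel ad
Overall: Campaign Blue 289/927 = 31.2%, the carousel ad 477/1114 = 42.8% → the carousel ad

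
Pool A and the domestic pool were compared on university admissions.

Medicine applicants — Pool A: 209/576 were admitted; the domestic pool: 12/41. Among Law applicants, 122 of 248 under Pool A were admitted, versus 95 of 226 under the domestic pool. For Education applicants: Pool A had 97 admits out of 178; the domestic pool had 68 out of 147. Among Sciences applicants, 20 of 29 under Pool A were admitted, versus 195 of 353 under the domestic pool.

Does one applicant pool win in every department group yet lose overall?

Medicine: Pool A 209/576 = 36.3%, the domestic pool 12/41 = 29.3% → Pool A
Law: Pool A 122/248 = 49.2%, the domestic pool 95/226 = 42.0% → Pool A
Education: Pool A 97/178 = 54.5%, the domestic pool 68/147 = 46.3% → Pool A
Sciences: Pool A 20/29 = 69.0%, the domestic pool 195/353 = 55.2% → Pool A
Overall: Pool A 448/1031 = 43.5%, the domestic pool 370/767 = 48.2% → the domestic pool
Pool A wins each department group but the domestic pool wins overall — the comparison reverses. Pool A's applicants skew toward Medicine, which has a lower base rate.

Yes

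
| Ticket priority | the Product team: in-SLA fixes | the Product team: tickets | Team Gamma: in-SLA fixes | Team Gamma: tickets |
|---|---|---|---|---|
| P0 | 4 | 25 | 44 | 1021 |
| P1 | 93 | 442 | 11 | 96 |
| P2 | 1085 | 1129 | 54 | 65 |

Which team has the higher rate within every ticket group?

the Product team

P0: the Product team 4/25 = 16.0%, Team Gamma 44/1021 = 4.3% → the Product team
P1: the Product team 93/442 = 21.0%, Team Gamma 11/96 = 11.5% → the Product team
P2: the Product team 1085/1129 = 96.1%, Team Gamma 54/65 = 83.1% → the Product team
The Product team has the higher rate in all 3 groups.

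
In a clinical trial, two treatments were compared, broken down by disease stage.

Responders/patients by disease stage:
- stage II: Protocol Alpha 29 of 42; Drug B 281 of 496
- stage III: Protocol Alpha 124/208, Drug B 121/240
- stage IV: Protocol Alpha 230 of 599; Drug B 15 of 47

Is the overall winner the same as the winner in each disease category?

No

Stage II: Protocol Alpha 29/42 = 69.0%, Drug B 281/496 = 56.7% → Protocol Alpha
Stage III: Protocol Alpha 124/208 = 59.6%, Drug B 121/240 = 50.4% → Protocol Alpha
Stage IV: Protocol Alpha 230/599 = 38.4%, Drug B 15/47 = 31.9% → Protocol Alpha
Overall: Protocol Alpha 383/849 = 45.1%, Drug B 417/783 = 53.3% → Drug B
Protocol Alpha wins each disease group but Drug B wins overall — the comparison reverses. Protocol Alpha's patients skew toward stage IV, which has a lower base rate.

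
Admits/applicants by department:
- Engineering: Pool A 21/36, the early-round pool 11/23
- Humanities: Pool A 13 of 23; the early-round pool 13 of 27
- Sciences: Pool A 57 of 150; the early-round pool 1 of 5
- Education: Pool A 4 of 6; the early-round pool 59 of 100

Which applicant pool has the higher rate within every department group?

Engineering: Pool A 21/36 = 58.3%, the early-round pool 11/23 = 47.8% → Pool A
Humanities: Pool A 13/23 = 56.5%, the early-round pool 13/27 = 48.1% → Pool A
Sciences: Pool A 57/150 = 38.0%, the early-round pool 1/5 = 20.0% → Pool A
Education: Pool A 4/6 = 66.7%, the early-round pool 59/100 = 59.0% → Pool A
Pool A has the higher rate in all 4 groups.

Pool A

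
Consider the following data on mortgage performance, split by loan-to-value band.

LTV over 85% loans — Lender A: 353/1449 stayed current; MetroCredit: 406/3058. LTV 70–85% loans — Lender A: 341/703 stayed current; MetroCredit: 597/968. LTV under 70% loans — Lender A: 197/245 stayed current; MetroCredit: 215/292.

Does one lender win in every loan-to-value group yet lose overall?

No

LTV over 85%: Lender A 353/1449 = 24.4%, MetroCredit 406/3058 = 13.3% → Lender A
LTV 70–85%: Lender A 341/703 = 48.5%, MetroCredit 597/968 = 61.7% → MetroCredit
LTV under 70%: Lender A 197/245 = 80.4%, MetroCredit 215/292 = 73.6% → Lender A
Overall: Lender A 891/2397 = 37.2%, MetroCredit 1218/4318 = 28.2% → Lender A
Neither sweeps: Lender A wins 2 of 3 groups, MetroCredit wins 1. Lender A wins overall but not every group — no Simpson reversal.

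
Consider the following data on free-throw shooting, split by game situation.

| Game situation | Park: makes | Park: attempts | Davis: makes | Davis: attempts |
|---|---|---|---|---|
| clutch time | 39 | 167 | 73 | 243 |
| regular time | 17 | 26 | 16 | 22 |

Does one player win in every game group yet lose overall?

Clutch time: Park 39/167 = 23.4%, Davis 73/243 = 30.0% → Davis
Regular time: Park 17/26 = 65.4%, Davis 16/22 = 72.7% → Davis
Overall: Park 56/193 = 29.0%, Davis 89/265 = 33.6% → Davis
Davis wins overall and in every game group — no reversal.

No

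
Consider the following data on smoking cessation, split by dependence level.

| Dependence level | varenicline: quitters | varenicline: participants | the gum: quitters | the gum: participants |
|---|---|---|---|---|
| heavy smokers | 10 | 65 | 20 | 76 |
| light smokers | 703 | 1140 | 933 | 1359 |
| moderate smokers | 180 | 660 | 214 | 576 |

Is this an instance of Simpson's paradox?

Heavy smokers: varenicline 10/65 = 15.4%, the gum 20/76 = 26.3% → the gum
Light smokers: varenicline 703/1140 = 61.7%, the gum 933/1359 = 68.7% → the gum
Moderate smokers: varenicline 180/660 = 27.3%, the gum 214/576 = 37.2% → the gum
Overall: varenicline 893/1865 = 47.9%, the gum 1167/2011 = 58.0% → the gum
The gum wins overall and in every dependence group — no reversal.

No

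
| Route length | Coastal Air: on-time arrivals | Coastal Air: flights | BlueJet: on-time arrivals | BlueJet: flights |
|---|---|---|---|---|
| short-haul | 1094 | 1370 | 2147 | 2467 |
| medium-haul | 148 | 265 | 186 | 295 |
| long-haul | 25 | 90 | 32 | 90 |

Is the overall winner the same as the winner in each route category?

Short-haul: Coastal Air 1094/1370 = 79.9%, BlueJet 2147/2467 = 87.0% → BlueJet
Medium-haul: Coastal Air 148/265 = 55.8%, BlueJet 186/295 = 63.1% → BlueJet
Long-haul: Coastal Air 25/90 = 27.8%, BlueJet 32/90 = 35.6% → BlueJet
Overall: Coastal Air 1267/1725 = 73.4%, BlueJet 2365/2852 = 82.9% → BlueJet
BlueJet wins overall and in every route group — no reversal.

Yes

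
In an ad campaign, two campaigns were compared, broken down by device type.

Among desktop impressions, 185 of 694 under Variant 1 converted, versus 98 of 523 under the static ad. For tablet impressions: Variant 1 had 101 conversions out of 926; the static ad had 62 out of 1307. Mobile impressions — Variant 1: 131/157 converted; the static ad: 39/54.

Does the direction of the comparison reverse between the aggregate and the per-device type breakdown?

Desktop: Variant 1 185/694 = 26.7%, the static ad 98/523 = 18.7% → Variant 1
Tablet: Variant 1 101/926 = 10.9%, the static ad 62/1307 = 4.7% → Variant 1
Mobile: Variant 1 131/157 = 83.4%, the static ad 39/54 = 72.2% → Variant 1
Overall: Variant 1 417/1777 = 23.5%, the static ad 199/1884 = 10.6% → Variant 1
Variant 1 wins overall and in every device group — no reversal.

No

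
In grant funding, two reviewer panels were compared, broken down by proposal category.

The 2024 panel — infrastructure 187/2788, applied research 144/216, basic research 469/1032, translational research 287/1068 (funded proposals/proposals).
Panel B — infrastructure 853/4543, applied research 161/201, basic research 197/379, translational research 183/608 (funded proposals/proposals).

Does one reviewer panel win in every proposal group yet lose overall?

Infrastructure: the 2024 panel 187/2788 = 6.7%, Panel B 853/4543 = 18.8% → Panel B
Applied research: the 2024 panel 144/216 = 66.7%, Panel B 161/201 = 80.1% → Panel B
Basic research: the 2024 panel 469/1032 = 45.4%, Panel B 197/379 = 52.0% → Panel B
Translational research: the 2024 panel 287/1068 = 26.9%, Panel B 183/608 = 30.1% → Panel B
Overall: the 2024 panel 1087/5104 = 21.3%, Panel B 1394/5731 = 24.3% → Panel B
Panel B wins overall and in every proposal group — no reversal.

No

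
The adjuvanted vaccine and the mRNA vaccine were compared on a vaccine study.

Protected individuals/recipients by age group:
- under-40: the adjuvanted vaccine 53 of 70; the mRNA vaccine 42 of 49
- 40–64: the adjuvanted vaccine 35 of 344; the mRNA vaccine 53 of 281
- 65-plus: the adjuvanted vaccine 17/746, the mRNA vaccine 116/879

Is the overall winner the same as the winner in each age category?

Yes

Under-40: the adjuvanted vaccine 53/70 = 75.7%, the mRNA vaccine 42/49 = 85.7% → the mRNA vaccine
40–64: the adjuvanted vaccine 35/344 = 10.2%, the mRNA vaccine 53/281 = 18.9% → the mRNA vaccine
65-plus: the adjuvanted vaccine 17/746 = 2.3%, the mRNA vaccine 116/879 = 13.2% → the mRNA vaccine
Overall: the adjuvanted vaccine 105/1160 = 9.1%, the mRNA vaccine 211/1209 = 17.5% → the mRNA vaccine
The mRNA vaccine wins overall and in every age group — no reversal.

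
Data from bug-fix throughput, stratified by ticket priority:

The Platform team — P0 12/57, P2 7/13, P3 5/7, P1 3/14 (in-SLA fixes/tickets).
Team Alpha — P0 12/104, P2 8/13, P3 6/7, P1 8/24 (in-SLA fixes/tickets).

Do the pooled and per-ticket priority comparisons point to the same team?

P0: the Platform team 12/57 = 21.1%, Team Alpha 12/104 = 11.5% → the Platform team
P2: the Platform team 7/13 = 53.8%, Team Alpha 8/13 = 61.5% → Team Alpha
P3: the Platform team 5/7 = 71.4%, Team Alpha 6/7 = 85.7% → Team Alpha
P1: the Platform team 3/14 = 21.4%, Team Alpha 8/24 = 33.3% → Team Alpha
Overall: the Platform team 27/91 = 29.7%, Team Alpha 34/148 = 23.0% → the Platform team
Neither sweeps: the Platform team wins 1 of 4 groups, Team Alpha wins 3. The Platform team wins overall but not every group — no Simpson reversal.

No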